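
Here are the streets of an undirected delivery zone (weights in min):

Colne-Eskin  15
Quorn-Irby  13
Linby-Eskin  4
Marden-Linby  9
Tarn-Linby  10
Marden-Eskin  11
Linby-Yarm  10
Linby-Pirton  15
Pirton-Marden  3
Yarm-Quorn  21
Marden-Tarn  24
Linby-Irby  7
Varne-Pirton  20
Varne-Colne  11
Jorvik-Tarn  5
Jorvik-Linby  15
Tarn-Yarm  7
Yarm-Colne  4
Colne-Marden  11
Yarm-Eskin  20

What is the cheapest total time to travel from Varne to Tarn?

Settle nodes by increasing distance from Varne:
Varne: 0
Colne: 11  (via Varne)
Yarm: 15  (via Colne)
Pirton: 20  (via Varne)
Tarn: 22  (via Yarm)
Shortest route: Varne–Colne–Yarm–Tarn = 22 min.

22 min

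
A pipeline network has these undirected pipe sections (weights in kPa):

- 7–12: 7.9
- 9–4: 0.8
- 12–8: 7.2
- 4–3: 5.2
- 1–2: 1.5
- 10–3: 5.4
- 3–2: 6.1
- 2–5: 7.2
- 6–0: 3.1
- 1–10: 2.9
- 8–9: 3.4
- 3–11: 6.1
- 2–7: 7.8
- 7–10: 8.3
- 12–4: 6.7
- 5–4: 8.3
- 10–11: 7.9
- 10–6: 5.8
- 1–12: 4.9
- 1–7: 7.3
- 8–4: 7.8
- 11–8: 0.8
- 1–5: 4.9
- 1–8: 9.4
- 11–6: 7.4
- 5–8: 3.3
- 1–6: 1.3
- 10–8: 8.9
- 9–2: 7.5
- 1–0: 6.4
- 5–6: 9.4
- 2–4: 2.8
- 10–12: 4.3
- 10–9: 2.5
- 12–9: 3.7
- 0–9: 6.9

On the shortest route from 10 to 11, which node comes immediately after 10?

9

Enumerating some paths:
10 → 11: 7.9 = 7.9
10 → 3 → 11: 5.4+6.1 = 11.5
10 → 8 → 11: 8.9+0.8 = 9.7
10 → 9 → 8 → 11: 2.5+3.4+0.8 = 6.7
Cheapest is 10 → 9 → 8 → 11 at 6.7 kPa.
So from 10 the first move is to 9.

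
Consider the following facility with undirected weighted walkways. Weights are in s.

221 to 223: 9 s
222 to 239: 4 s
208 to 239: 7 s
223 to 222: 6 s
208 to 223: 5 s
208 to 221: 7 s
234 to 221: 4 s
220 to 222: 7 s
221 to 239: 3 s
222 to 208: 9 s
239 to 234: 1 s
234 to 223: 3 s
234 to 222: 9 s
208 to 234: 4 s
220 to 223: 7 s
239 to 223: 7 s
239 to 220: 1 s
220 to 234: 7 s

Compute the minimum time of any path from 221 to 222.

7 s

Enumerating some paths:
221–234–239–222: 4+1+4 = 9
221–239–222: 3+4 = 7
Cheapest is 221–239–222 at 7 s.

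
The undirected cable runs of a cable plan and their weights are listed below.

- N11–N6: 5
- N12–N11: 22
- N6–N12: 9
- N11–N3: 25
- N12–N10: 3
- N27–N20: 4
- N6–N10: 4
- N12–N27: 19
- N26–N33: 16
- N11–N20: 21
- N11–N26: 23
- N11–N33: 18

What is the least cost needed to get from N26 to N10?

Compare a few routes:
N26 → N11 → N6 → N10: 23+5+4 = 32
N26 → N11 → N6 → N12 → N10: 23+5+9+3 = 40
N26 → N33 → N11 → N6 → N10: 16+18+5+4 = 43
N26 → N11 → N12 → N10: 23+22+3 = 48
Cheapest is N26 → N11 → N6 → N10 at 32.

32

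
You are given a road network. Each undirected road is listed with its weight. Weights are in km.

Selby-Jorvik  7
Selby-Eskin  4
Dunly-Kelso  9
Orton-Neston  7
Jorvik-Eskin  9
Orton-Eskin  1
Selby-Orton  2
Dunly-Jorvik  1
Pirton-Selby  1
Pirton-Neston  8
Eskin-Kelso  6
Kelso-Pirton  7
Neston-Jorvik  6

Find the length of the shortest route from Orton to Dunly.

Enumerating some paths:
Orton–Eskin–Jorvik–Dunly: 1+9+1 = 11
Orton–Eskin–Selby–Jorvik–Dunly: 1+4+7+1 = 13
Orton–Selby–Jorvik–Dunly: 2+7+1 = 10
The minimum is 10 km via Orton–Selby–Jorvik–Dunly.

10 km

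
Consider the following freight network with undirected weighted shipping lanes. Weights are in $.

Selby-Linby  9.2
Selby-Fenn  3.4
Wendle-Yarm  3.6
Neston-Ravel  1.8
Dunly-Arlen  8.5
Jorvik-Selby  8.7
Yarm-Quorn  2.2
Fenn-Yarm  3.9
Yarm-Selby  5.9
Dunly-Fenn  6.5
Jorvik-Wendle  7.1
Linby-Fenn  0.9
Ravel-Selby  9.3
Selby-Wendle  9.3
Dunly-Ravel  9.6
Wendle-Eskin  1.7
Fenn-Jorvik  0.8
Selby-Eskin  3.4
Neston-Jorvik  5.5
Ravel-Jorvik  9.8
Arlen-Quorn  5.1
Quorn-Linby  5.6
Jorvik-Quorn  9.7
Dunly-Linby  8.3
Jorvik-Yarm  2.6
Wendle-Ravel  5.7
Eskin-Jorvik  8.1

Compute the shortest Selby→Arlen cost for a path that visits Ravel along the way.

$25.9

Best Selby to Ravel: Selby → Ravel costing 9.3
Best Ravel to Arlen: Ravel → Wendle → Yarm → Quorn → Arlen costing 16.6
Total via Ravel: 9.3 + 16.6 = $25.9.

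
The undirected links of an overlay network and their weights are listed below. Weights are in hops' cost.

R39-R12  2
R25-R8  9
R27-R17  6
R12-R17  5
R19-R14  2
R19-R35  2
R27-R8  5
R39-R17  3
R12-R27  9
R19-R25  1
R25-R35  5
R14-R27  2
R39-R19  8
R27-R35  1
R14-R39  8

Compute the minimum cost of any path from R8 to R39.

Compare a few routes:
R8–R27–R17–R39: 5+6+3 = 14
R8–R27–R35–R19–R39: 5+1+2+8 = 16
R8–R27–R12–R39: 5+9+2 = 16
R8–R27–R14–R39: 5+2+8 = 15
Cheapest is R8–R27–R17–R39 at 14 hops' cost.

14 hops' cost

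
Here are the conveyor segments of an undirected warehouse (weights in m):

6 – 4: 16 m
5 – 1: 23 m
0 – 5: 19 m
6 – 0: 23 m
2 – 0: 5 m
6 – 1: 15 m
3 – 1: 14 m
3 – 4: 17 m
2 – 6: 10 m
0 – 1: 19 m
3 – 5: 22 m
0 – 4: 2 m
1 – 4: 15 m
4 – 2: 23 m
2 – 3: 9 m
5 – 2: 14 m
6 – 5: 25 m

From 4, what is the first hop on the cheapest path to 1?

Enumerating some paths:
4 → 1: 15 = 15
4 → 0 → 1: 2+19 = 21
The minimum is 15 m via 4 → 1.
So from 4 the first move is to 1.

1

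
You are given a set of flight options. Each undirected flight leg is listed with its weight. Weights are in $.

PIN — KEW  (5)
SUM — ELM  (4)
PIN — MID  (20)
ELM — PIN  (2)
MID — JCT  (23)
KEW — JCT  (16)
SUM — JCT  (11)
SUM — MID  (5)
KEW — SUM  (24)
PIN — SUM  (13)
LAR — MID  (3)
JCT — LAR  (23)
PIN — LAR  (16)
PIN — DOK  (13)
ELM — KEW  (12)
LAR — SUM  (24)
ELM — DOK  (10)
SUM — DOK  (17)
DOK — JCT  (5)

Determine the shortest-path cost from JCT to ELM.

Compare a few routes:
JCT - DOK - PIN - ELM: 5+13+2 = 20
JCT - DOK - ELM: 5+10 = 15
JCT - KEW - PIN - ELM: 16+5+2 = 23
Cheapest is JCT - DOK - ELM at $15.

$15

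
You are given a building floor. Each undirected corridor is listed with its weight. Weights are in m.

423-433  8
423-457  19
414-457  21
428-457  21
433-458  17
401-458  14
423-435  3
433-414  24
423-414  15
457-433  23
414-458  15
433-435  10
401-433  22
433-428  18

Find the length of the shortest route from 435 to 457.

22 m

Enumerating some paths:
435 → 423 → 433 → 457: 3+8+23 = 34
435 → 433 → 423 → 457: 10+8+19 = 37
435 → 433 → 457: 10+23 = 33
435 → 423 → 457: 3+19 = 22
The minimum is 22 m via 435 → 423 → 457.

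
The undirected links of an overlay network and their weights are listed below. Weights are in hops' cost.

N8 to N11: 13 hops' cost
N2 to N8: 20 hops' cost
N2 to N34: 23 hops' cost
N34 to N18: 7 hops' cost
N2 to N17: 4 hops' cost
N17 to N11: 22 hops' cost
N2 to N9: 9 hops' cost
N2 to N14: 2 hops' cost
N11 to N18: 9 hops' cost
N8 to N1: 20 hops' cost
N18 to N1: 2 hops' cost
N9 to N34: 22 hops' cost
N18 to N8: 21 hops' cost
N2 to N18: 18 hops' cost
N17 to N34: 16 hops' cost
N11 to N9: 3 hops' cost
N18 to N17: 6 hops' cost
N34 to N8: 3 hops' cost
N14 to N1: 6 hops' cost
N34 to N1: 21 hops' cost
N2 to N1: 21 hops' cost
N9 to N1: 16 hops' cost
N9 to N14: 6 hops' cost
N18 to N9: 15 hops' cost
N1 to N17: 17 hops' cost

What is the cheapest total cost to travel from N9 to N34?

19 hops' cost

Running Dijkstra from N9:
N9: 0
N11: 3  (via N9)
N14: 6  (via N9)
N2: 8  (via N14)
N1: 12  (via N14)
N17: 12  (via N2)
N18: 12  (via N11)
N8: 16  (via N11)
N34: 19  (via N18)
Shortest route: N9 → N11 → N18 → N34 = 19 hops' cost.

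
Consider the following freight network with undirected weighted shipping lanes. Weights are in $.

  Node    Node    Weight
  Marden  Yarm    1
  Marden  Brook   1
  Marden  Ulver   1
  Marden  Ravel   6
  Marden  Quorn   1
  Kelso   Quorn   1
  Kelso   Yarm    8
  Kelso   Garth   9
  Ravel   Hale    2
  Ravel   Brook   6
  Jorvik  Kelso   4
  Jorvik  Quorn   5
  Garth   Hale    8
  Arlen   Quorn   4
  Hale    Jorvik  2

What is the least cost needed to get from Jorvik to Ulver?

$7

Candidate routes:
Jorvik → Quorn → Marden → Ulver: 5+1+1 = 7
Jorvik → Hale → Ravel → Brook → Marden → Ulver: 2+2+6+1+1 = 12
Jorvik → Hale → Ravel → Marden → Ulver: 2+2+6+1 = 11
The minimum is $7 via Jorvik → Quorn → Marden → Ulver.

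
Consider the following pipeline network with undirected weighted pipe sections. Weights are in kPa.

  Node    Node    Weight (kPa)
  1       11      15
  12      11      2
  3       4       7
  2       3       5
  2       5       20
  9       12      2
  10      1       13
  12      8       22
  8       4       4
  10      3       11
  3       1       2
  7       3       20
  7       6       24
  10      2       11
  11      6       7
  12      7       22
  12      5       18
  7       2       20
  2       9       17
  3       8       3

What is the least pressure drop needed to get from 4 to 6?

31 kPa

Settle nodes by increasing distance from 4:
4: 0
8: 4  (via 4)
3: 7  (via 4)
1: 9  (via 3)
2: 12  (via 3)
10: 18  (via 3)
11: 24  (via 1)
12: 26  (via 8)
7: 27  (via 3)
9: 28  (via 12)
6: 31  (via 11)
Shortest route: 4–3–1–11–6 = 31 kPa.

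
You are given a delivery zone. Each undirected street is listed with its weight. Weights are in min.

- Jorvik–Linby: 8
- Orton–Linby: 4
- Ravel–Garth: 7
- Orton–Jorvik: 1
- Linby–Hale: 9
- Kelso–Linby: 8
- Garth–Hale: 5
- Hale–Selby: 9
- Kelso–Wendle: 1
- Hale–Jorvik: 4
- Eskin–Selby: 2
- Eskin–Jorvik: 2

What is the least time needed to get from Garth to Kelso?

Candidate routes:
Garth–Hale–Jorvik–Linby–Kelso: 5+4+8+8 = 25
Garth–Hale–Linby–Kelso: 5+9+8 = 22
The minimum is 22 min via Garth–Hale–Linby–Kelso.

22 min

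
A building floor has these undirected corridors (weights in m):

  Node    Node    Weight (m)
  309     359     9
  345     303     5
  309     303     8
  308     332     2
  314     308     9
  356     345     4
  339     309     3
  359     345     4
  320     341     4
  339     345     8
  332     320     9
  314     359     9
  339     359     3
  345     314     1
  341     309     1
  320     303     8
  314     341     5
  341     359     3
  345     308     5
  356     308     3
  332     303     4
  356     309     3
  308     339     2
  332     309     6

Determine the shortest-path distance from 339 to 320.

8 m

Candidate routes:
339 → 359 → 341 → 320: 3+3+4 = 10
339 → 309 → 341 → 320: 3+1+4 = 8
The minimum is 8 m via 339 → 309 → 341 → 320.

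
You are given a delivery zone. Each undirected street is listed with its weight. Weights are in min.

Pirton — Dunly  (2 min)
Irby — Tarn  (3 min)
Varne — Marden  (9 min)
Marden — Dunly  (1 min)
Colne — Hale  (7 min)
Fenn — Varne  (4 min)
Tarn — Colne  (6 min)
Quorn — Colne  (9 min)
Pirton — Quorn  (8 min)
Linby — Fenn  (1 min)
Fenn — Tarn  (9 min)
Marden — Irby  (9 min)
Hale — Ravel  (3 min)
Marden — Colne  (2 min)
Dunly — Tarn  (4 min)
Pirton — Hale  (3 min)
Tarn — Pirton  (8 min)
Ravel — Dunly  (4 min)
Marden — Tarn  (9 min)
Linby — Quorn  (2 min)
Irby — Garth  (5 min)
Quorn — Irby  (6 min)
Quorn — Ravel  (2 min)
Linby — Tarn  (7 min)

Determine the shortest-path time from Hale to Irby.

11 min

Shortest distances from Hale:
Hale: 0
Ravel: 3  (via Hale)
Pirton: 3  (via Hale)
Dunly: 5  (via Pirton)
Quorn: 5  (via Ravel)
Marden: 6  (via Dunly)
Linby: 7  (via Quorn)
Colne: 7  (via Hale)
Fenn: 8  (via Linby)
Tarn: 9  (via Dunly)
Irby: 11  (via Quorn)
Shortest route: Hale → Ravel → Quorn → Irby = 11 min.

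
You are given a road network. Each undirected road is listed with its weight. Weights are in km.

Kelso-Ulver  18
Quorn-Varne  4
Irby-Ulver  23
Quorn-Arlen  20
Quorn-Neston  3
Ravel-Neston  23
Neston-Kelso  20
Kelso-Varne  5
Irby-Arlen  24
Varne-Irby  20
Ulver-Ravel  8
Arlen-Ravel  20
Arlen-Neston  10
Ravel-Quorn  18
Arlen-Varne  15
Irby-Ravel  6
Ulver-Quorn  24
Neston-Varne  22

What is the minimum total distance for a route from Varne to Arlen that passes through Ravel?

Best Varne to Ravel: Varne–Quorn–Ravel costing 22
Shortest Ravel→Arlen: Ravel–Arlen = 20
Total via Ravel: 22 + 20 = 42 km.

42 km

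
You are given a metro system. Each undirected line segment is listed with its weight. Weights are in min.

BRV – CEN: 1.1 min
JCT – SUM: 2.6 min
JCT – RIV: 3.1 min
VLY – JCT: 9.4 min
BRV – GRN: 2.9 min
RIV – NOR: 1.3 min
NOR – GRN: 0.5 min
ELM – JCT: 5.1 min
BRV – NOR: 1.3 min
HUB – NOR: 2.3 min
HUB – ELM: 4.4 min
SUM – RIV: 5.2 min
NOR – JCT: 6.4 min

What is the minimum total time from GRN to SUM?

7 min

Compare a few routes:
GRN → NOR → RIV → SUM: 0.5+1.3+5.2 = 7
GRN → NOR → JCT → SUM: 0.5+6.4+2.6 = 9.5
GRN → NOR → RIV → JCT → SUM: 0.5+1.3+3.1+2.6 = 7.5
Cheapest is GRN → NOR → RIV → SUM at 7 min.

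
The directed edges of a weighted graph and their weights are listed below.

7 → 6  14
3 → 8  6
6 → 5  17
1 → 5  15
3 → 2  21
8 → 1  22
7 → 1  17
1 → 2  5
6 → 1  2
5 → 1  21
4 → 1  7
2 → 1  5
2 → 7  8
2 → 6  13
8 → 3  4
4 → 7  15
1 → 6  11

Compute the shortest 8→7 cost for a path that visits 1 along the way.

35

Shortest 8→1: 8 → 1 = 22
Best 1 to 7: 1 → 2 → 7 costing 13
Total via 1: 22 + 13 = 35.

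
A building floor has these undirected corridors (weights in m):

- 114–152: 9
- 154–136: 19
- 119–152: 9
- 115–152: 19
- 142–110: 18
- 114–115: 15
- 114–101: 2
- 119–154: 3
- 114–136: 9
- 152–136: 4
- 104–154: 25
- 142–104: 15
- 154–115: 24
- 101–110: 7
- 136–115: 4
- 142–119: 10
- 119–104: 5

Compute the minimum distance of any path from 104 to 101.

25 m

Compare a few routes:
104 → 119 → 152 → 136 → 114 → 101: 5+9+4+9+2 = 29
104 → 119 → 152 → 114 → 101: 5+9+9+2 = 25
Cheapest is 104 → 119 → 152 → 114 → 101 at 25 m.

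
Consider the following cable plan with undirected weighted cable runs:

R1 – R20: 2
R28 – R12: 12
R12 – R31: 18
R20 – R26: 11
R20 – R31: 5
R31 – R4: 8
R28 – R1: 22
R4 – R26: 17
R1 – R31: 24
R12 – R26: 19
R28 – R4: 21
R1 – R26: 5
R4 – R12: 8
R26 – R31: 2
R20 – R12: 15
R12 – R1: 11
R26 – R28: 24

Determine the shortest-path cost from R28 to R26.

Settle nodes by increasing distance from R28:
R28: 0
R12: 12  (via R28)
R4: 20  (via R12)
R1: 22  (via R28)
R26: 24  (via R28)
Shortest route: R28 → R26 = 24.

24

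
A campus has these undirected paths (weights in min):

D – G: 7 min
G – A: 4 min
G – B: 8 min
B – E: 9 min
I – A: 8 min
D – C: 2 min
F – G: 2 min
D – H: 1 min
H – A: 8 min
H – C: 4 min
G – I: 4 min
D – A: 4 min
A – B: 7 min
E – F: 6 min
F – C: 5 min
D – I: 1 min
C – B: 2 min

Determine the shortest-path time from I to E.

Shortest distances from I:
I: 0
D: 1  (via I)
H: 2  (via D)
C: 3  (via D)
G: 4  (via I)
A: 5  (via D)
B: 5  (via C)
F: 6  (via G)
E: 12  (via F)
Shortest route: I → G → F → E = 12 min.

12 min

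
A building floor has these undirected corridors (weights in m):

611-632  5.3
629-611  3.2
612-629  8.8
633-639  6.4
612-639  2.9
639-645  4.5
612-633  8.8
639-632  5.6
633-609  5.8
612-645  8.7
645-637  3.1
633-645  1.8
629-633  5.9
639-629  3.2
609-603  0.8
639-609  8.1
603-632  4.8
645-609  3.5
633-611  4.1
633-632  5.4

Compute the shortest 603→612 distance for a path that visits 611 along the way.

Best 603 to 611: 603–632–611 costing 10.1
Best 611 to 612: 611–629–639–612 costing 9.3
Total via 611: 10.1 + 9.3 = 19.4 m.

19.4 m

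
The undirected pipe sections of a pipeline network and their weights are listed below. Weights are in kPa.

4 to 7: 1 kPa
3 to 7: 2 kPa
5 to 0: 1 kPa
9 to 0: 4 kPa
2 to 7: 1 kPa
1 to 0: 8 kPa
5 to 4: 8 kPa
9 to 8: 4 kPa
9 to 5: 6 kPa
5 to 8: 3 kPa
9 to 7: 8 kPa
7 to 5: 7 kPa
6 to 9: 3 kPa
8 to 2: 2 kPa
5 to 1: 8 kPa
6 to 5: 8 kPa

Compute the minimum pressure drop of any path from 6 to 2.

9 kPa

Enumerating some paths:
6–9–8–2: 3+4+2 = 9
6–9–7–2: 3+8+1 = 12
6–9–0–5–8–2: 3+4+1+3+2 = 13
6–5–8–2: 8+3+2 = 13
The minimum is 9 kPa via 6–9–8–2.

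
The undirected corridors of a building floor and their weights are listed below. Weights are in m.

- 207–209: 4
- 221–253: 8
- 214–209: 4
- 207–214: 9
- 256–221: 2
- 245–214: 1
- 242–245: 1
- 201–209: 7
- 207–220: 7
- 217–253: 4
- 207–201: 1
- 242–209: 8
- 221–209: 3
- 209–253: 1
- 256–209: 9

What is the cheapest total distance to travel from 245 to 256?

10 m

Settle nodes by increasing distance from 245:
245: 0
214: 1  (via 245)
242: 1  (via 245)
209: 5  (via 214)
253: 6  (via 209)
221: 8  (via 209)
207: 9  (via 209)
217: 10  (via 253)
201: 10  (via 207)
256: 10  (via 221)
Shortest route: 245 → 214 → 209 → 221 → 256 = 10 m.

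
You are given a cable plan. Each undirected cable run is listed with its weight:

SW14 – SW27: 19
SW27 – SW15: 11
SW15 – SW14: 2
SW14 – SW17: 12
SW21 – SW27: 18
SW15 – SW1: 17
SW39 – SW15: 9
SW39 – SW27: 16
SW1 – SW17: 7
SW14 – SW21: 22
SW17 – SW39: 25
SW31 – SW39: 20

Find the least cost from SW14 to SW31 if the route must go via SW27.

Shortest SW14→SW27: SW14–SW15–SW27 = 13
Best SW27 to SW31: SW27–SW39–SW31 costing 36
Total via SW27: 13 + 36 = 49.

49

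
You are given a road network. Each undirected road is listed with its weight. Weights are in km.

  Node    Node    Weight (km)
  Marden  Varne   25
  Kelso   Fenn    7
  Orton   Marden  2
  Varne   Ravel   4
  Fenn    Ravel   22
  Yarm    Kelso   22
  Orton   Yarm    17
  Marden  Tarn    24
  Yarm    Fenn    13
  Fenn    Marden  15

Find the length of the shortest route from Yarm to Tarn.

43 km

Shortest distances from Yarm:
Yarm: 0
Fenn: 13  (via Yarm)
Orton: 17  (via Yarm)
Marden: 19  (via Orton)
Kelso: 20  (via Fenn)
Ravel: 35  (via Fenn)
Varne: 39  (via Ravel)
Tarn: 43  (via Marden)
Shortest route: Yarm → Orton → Marden → Tarn = 43 km.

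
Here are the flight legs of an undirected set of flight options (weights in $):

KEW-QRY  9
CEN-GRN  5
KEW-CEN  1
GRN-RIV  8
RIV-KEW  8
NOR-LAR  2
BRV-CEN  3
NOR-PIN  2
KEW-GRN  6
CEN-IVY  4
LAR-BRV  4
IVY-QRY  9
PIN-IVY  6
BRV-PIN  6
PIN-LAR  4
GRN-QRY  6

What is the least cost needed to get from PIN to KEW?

Shortest distances from PIN:
PIN: 0
NOR: 2  (via PIN)
LAR: 4  (via PIN)
IVY: 6  (via PIN)
BRV: 6  (via PIN)
CEN: 9  (via BRV)
KEW: 10  (via CEN)
Shortest route: PIN → BRV → CEN → KEW = $10.

$10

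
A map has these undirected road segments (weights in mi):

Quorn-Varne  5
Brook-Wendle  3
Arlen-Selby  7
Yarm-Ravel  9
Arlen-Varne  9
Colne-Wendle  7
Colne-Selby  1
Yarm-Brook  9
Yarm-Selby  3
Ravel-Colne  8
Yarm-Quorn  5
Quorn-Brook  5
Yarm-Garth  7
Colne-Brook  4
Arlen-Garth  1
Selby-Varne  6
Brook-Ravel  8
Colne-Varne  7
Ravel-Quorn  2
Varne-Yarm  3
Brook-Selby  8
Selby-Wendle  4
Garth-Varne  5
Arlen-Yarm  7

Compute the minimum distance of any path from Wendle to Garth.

12 mi

Running Dijkstra from Wendle:
Wendle: 0
Brook: 3  (via Wendle)
Selby: 4  (via Wendle)
Colne: 5  (via Selby)
Yarm: 7  (via Selby)
Quorn: 8  (via Brook)
Ravel: 10  (via Quorn)
Varne: 10  (via Selby)
Arlen: 11  (via Selby)
Garth: 12  (via Arlen)
Shortest route: Wendle → Selby → Arlen → Garth = 12 mi.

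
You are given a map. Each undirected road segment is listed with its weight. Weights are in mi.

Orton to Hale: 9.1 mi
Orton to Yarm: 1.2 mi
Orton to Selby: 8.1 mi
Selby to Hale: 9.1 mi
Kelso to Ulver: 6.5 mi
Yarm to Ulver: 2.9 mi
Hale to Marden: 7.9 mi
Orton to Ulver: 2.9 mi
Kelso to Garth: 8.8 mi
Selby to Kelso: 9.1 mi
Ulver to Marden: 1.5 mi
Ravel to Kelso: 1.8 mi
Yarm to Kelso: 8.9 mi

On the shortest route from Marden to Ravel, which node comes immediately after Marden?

Candidate routes:
Marden → Ulver → Orton → Selby → Kelso → Ravel: 1.5+2.9+8.1+9.1+1.8 = 23.4
Marden → Ulver → Orton → Yarm → Kelso → Ravel: 1.5+2.9+1.2+8.9+1.8 = 16.3
Marden → Ulver → Kelso → Ravel: 1.5+6.5+1.8 = 9.8
Marden → Ulver → Yarm → Kelso → Ravel: 1.5+2.9+8.9+1.8 = 15.1
Cheapest is Marden → Ulver → Kelso → Ravel at 9.8 mi.
So from Marden the first move is to Ulver.

Ulver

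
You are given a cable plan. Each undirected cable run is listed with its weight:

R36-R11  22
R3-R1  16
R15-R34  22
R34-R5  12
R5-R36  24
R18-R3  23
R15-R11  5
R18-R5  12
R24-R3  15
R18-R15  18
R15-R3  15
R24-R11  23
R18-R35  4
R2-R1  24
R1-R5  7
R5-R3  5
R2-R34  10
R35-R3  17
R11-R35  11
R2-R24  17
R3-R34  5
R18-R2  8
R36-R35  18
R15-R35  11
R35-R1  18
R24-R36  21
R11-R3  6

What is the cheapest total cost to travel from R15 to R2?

23

Enumerating some paths:
R15 → R18 → R2: 18+8 = 26
R15 → R35 → R18 → R2: 11+4+8 = 23
R15 → R11 → R3 → R34 → R2: 5+6+5+10 = 26
The minimum is 23 via R15 → R35 → R18 → R2.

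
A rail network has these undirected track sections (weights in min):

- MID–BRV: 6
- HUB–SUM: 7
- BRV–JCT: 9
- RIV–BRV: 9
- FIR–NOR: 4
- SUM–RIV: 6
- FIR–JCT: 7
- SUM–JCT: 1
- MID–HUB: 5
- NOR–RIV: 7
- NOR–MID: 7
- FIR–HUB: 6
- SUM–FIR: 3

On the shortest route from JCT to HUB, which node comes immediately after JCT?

SUM

Candidate routes:
JCT–SUM–HUB: 1+7 = 8
JCT–SUM–FIR–HUB: 1+3+6 = 10
JCT–FIR–HUB: 7+6 = 13
The minimum is 8 min via JCT–SUM–HUB.
So from JCT the first move is to SUM.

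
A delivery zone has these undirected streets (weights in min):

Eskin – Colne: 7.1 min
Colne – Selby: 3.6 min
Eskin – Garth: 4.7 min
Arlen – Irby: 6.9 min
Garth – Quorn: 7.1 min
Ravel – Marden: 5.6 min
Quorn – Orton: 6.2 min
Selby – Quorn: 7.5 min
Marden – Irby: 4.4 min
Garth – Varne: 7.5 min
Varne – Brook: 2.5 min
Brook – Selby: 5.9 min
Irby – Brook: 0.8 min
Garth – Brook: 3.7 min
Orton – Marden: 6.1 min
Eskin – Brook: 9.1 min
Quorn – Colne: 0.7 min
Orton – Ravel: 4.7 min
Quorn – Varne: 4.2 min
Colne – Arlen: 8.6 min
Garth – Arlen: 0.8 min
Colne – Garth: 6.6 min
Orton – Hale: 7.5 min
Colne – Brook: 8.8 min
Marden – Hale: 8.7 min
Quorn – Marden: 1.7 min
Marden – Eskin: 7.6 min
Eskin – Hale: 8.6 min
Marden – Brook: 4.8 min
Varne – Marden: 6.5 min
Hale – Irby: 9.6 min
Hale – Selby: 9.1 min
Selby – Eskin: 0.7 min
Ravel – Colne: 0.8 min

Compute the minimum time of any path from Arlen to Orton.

Settle nodes by increasing distance from Arlen:
Arlen: 0
Garth: 0.8  (via Arlen)
Brook: 4.5  (via Garth)
Irby: 5.3  (via Brook)
Eskin: 5.5  (via Garth)
Selby: 6.2  (via Eskin)
Varne: 7  (via Brook)
Colne: 7.4  (via Garth)
Quorn: 7.9  (via Garth)
Ravel: 8.2  (via Colne)
Marden: 9.3  (via Brook)
Orton: 12.9  (via Ravel)
Shortest route: Arlen–Garth–Colne–Ravel–Orton = 12.9 min.

12.9 min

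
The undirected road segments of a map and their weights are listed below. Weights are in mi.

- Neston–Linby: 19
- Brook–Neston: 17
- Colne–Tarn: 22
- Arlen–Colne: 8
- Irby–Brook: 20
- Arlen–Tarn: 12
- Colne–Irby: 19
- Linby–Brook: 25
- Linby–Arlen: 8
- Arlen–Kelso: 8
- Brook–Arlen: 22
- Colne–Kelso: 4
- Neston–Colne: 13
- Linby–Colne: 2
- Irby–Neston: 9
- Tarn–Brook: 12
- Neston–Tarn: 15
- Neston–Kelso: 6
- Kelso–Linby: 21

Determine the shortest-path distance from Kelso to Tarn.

20 mi

Settle nodes by increasing distance from Kelso:
Kelso: 0
Colne: 4  (via Kelso)
Neston: 6  (via Kelso)
Linby: 6  (via Colne)
Arlen: 8  (via Kelso)
Irby: 15  (via Neston)
Tarn: 20  (via Arlen)
Shortest route: Kelso → Arlen → Tarn = 20 mi.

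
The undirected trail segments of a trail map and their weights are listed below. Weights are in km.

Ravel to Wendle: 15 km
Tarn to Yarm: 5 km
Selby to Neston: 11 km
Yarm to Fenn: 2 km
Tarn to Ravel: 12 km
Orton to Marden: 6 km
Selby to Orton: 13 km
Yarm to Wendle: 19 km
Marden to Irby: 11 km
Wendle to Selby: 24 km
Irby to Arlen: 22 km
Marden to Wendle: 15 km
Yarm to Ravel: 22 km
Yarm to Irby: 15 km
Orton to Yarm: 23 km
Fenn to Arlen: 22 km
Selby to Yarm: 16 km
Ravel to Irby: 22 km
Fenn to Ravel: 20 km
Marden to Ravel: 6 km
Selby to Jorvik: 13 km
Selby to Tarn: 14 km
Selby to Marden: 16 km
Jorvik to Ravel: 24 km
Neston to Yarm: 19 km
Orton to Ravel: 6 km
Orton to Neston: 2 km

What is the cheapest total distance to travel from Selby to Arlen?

Running Dijkstra from Selby:
Selby: 0
Neston: 11  (via Selby)
Jorvik: 13  (via Selby)
Orton: 13  (via Selby)
Tarn: 14  (via Selby)
Marden: 16  (via Selby)
Yarm: 16  (via Selby)
Fenn: 18  (via Yarm)
Ravel: 19  (via Orton)
Wendle: 24  (via Selby)
Irby: 27  (via Marden)
Arlen: 40  (via Fenn)
Shortest route: Selby → Yarm → Fenn → Arlen = 40 km.

40 km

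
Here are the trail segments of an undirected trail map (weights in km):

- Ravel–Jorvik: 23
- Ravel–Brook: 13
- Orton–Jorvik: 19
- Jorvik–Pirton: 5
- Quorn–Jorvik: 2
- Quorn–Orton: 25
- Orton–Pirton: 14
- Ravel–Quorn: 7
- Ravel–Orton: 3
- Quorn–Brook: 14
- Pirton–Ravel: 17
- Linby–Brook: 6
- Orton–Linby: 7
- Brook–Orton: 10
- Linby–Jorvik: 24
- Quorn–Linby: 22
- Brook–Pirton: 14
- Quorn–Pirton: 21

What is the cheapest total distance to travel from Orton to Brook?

Settle nodes by increasing distance from Orton:
Orton: 0
Ravel: 3  (via Orton)
Linby: 7  (via Orton)
Brook: 10  (via Orton)
Shortest route: Orton–Brook = 10 km.

10 km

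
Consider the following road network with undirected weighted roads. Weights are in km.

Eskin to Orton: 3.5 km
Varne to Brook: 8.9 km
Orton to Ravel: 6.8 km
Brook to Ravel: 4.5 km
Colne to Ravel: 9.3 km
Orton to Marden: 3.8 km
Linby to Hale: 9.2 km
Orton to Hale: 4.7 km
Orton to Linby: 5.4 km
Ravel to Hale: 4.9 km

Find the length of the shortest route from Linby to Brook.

Enumerating some paths:
Linby–Hale–Ravel–Brook: 9.2+4.9+4.5 = 18.6
Linby–Orton–Ravel–Brook: 5.4+6.8+4.5 = 16.7
Cheapest is Linby–Orton–Ravel–Brook at 16.7 km.

16.7 km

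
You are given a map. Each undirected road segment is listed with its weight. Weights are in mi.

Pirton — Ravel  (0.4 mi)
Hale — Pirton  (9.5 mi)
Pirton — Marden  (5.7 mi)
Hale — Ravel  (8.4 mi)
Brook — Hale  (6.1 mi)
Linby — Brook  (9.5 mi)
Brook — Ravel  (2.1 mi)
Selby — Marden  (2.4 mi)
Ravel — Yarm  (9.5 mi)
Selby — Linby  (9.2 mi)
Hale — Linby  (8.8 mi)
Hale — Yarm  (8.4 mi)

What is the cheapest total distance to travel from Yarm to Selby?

Enumerating some paths:
Yarm - Hale - Ravel - Pirton - Marden - Selby: 8.4+8.4+0.4+5.7+2.4 = 25.3
Yarm - Hale - Brook - Ravel - Pirton - Marden - Selby: 8.4+6.1+2.1+0.4+5.7+2.4 = 25.1
Yarm - Ravel - Pirton - Marden - Selby: 9.5+0.4+5.7+2.4 = 18
Cheapest is Yarm - Ravel - Pirton - Marden - Selby at 18 mi.

18 mi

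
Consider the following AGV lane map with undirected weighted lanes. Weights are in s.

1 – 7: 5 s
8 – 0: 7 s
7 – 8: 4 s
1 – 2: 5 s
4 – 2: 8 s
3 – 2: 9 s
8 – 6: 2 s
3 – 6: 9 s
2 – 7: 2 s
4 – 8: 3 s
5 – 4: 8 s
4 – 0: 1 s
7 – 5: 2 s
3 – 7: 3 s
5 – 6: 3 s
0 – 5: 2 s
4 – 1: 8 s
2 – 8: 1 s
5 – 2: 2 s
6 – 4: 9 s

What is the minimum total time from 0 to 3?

7 s

Settle nodes by increasing distance from 0:
0: 0
4: 1  (via 0)
5: 2  (via 0)
2: 4  (via 5)
7: 4  (via 5)
8: 4  (via 4)
6: 5  (via 5)
3: 7  (via 7)
Shortest route: 0–5–7–3 = 7 s.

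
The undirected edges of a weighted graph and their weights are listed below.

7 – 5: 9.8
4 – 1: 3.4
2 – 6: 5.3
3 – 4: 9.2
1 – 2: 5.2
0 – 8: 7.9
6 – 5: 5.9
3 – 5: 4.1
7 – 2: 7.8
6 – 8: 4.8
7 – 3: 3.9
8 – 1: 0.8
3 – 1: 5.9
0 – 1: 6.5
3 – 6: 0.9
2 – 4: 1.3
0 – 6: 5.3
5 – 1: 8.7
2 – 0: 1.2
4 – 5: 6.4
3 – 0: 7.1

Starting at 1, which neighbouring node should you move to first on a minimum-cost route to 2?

Candidate routes:
1 → 2: 5.2 = 5.2
1 → 0 → 2: 6.5+1.2 = 7.7
1 → 4 → 2: 3.4+1.3 = 4.7
The minimum is 4.7 via 1 → 4 → 2.
So from 1 the first move is to 4.

4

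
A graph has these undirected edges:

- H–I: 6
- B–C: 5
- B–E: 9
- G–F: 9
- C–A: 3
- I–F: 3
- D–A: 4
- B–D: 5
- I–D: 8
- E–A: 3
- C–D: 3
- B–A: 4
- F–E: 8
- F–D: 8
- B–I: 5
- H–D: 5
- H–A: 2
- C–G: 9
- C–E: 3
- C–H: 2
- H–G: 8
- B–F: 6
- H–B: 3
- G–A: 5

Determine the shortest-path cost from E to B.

7

Shortest distances from E:
E: 0
A: 3  (via E)
C: 3  (via E)
H: 5  (via A)
D: 6  (via C)
B: 7  (via A)
Shortest route: E–A–B = 7.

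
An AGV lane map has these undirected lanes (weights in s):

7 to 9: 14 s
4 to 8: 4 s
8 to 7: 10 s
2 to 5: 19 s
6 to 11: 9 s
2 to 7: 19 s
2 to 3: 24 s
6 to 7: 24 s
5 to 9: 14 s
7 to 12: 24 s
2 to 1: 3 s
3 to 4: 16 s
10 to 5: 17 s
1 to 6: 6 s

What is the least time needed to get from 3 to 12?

54 s

Settle nodes by increasing distance from 3:
3: 0
4: 16  (via 3)
8: 20  (via 4)
2: 24  (via 3)
1: 27  (via 2)
7: 30  (via 8)
6: 33  (via 1)
11: 42  (via 6)
5: 43  (via 2)
9: 44  (via 7)
12: 54  (via 7)
Shortest route: 3 → 4 → 8 → 7 → 12 = 54 s.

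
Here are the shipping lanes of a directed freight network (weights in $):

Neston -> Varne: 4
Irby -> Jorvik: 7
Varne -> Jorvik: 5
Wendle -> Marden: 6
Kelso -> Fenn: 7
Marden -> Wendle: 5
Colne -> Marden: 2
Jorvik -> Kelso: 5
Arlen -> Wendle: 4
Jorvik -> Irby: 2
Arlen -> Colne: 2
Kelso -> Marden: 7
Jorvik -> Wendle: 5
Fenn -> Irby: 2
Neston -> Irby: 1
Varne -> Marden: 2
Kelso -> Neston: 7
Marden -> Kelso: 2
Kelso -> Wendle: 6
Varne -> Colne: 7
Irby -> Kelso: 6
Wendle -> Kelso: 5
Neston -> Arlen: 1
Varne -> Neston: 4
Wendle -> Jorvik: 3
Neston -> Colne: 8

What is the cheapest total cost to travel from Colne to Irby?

$12

Compare a few routes:
Colne–Marden–Wendle–Jorvik–Irby: 2+5+3+2 = 12
Colne–Marden–Kelso–Fenn–Irby: 2+2+7+2 = 13
Colne–Marden–Kelso–Wendle–Jorvik–Irby: 2+2+6+3+2 = 15
The minimum is $12 via Colne–Marden–Wendle–Jorvik–Irby.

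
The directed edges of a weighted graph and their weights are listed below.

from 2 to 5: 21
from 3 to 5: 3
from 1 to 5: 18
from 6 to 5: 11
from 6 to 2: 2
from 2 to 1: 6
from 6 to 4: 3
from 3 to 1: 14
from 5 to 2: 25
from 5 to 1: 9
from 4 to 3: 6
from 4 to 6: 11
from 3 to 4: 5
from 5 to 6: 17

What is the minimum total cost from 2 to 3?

47

Compare a few routes:
2 → 5 → 6 → 4 → 3: 21+17+3+6 = 47
2 → 1 → 5 → 6 → 4 → 3: 6+18+17+3+6 = 50
Cheapest is 2 → 5 → 6 → 4 → 3 at 47.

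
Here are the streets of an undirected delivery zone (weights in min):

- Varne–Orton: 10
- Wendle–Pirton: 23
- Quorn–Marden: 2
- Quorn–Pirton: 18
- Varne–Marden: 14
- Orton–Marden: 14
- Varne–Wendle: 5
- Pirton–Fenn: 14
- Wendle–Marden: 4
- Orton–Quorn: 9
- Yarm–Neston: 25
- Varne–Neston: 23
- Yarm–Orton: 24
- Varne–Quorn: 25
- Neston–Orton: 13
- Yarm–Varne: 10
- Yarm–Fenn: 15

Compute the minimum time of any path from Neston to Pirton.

40 min

Candidate routes:
Neston - Orton - Marden - Quorn - Pirton: 13+14+2+18 = 47
Neston - Orton - Quorn - Pirton: 13+9+18 = 40
Neston - Varne - Wendle - Pirton: 23+5+23 = 51
The minimum is 40 min via Neston - Orton - Quorn - Pirton.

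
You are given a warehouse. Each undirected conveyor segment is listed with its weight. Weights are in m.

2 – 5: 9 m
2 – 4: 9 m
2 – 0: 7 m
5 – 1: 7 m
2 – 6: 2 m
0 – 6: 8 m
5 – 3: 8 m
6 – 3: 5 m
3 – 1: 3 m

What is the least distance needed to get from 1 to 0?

Settle nodes by increasing distance from 1:
1: 0
3: 3  (via 1)
5: 7  (via 1)
6: 8  (via 3)
2: 10  (via 6)
0: 16  (via 6)
Shortest route: 1 → 3 → 6 → 0 = 16 m.

16 m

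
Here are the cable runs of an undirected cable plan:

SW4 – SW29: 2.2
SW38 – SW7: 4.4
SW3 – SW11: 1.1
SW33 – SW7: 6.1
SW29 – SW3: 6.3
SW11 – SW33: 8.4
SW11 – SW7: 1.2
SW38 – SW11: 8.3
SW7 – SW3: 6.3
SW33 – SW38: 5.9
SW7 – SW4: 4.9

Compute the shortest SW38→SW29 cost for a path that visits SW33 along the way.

Shortest SW38→SW33: SW38–SW33 = 5.9
Shortest SW33→SW29: SW33–SW7–SW4–SW29 = 13.2
Total via SW33: 5.9 + 13.2 = 19.1.

19.1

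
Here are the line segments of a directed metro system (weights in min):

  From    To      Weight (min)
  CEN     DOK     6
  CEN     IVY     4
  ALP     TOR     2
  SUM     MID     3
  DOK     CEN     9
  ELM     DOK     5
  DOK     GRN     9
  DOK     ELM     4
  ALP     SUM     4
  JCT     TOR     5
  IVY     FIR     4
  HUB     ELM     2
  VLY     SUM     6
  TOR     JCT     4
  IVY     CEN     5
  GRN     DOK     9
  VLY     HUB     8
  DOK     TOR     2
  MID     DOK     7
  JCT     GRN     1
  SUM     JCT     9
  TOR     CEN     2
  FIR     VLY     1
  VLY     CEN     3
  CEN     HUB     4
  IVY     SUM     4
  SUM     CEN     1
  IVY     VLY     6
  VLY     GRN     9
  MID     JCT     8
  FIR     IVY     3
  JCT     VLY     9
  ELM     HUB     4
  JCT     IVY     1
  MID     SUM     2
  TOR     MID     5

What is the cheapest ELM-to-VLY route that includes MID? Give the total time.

Best ELM to MID: ELM–DOK–TOR–MID costing 12
Shortest MID→VLY: MID–SUM–CEN–IVY–FIR–VLY = 12
Total via MID: 12 + 12 = 24 min.

24 min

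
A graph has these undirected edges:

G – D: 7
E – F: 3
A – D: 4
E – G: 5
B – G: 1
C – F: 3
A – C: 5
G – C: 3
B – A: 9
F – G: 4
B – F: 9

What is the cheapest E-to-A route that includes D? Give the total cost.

16

Shortest E→D: E–G–D = 12
Shortest D→A: D–A = 4
Total via D: 12 + 4 = 16.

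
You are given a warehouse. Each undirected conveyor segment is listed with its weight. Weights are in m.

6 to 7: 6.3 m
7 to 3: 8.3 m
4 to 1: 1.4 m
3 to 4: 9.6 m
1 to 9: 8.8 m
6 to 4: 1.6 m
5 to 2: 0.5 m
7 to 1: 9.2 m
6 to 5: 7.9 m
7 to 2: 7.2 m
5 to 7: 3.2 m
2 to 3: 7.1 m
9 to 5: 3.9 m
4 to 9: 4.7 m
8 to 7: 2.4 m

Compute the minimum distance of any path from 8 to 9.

Compare a few routes:
8 - 7 - 5 - 9: 2.4+3.2+3.9 = 9.5
8 - 7 - 2 - 5 - 9: 2.4+7.2+0.5+3.9 = 14
8 - 7 - 6 - 4 - 9: 2.4+6.3+1.6+4.7 = 15
The minimum is 9.5 m via 8 - 7 - 5 - 9.

9.5 m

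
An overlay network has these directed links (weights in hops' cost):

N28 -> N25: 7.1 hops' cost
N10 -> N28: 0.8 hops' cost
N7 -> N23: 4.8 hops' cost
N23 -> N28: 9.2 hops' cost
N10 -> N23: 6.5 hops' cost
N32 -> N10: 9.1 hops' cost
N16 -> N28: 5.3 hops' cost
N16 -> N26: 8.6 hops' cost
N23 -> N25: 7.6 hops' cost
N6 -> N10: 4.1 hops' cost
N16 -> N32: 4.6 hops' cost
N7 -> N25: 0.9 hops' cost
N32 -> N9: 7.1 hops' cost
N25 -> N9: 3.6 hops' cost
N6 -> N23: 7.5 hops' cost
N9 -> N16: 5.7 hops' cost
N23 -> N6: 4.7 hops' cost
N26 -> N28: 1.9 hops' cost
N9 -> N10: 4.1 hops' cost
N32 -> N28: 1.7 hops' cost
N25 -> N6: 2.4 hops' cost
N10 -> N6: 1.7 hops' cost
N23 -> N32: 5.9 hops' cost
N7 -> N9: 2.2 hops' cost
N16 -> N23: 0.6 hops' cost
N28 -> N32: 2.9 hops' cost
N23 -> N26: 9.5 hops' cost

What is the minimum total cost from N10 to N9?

10.8 hops' cost

Running Dijkstra from N10:
N10: 0
N28: 0.8  (via N10)
N6: 1.7  (via N10)
N32: 3.7  (via N28)
N23: 6.5  (via N10)
N25: 7.9  (via N28)
N9: 10.8  (via N32)
Shortest route: N10–N28–N32–N9 = 10.8 hops' cost.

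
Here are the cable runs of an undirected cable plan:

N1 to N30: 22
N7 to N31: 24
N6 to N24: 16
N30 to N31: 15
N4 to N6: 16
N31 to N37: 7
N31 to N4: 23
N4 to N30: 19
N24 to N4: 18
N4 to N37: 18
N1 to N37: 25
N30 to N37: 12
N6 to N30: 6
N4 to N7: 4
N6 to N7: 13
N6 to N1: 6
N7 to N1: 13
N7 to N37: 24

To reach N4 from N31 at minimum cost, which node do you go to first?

N4

Enumerating some paths:
N31 → N30 → N4: 15+19 = 34
N31 → N7 → N4: 24+4 = 28
N31 → N37 → N4: 7+18 = 25
N31 → N4: 23 = 23
Cheapest is N31 → N4 at 23.
So from N31 the first move is to N4.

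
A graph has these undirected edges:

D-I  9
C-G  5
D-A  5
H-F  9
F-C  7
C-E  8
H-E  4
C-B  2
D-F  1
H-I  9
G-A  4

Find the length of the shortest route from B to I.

Compare a few routes:
B–C–G–A–D–I: 2+5+4+5+9 = 25
B–C–F–H–I: 2+7+9+9 = 27
B–C–E–H–I: 2+8+4+9 = 23
B–C–F–D–I: 2+7+1+9 = 19
Cheapest is B–C–F–D–I at 19.

19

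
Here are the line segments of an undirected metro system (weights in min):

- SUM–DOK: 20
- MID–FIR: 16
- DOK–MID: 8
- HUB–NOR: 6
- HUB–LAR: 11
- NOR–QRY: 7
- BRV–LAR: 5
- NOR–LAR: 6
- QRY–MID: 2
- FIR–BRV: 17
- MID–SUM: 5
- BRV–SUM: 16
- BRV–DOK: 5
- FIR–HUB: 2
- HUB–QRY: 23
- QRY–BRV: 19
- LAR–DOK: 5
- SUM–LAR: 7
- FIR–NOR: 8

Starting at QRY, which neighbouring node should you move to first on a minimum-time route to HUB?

NOR

Compare a few routes:
QRY → NOR → HUB: 7+6 = 13
QRY → NOR → FIR → HUB: 7+8+2 = 17
The minimum is 13 min via QRY → NOR → HUB.
So from QRY the first move is to NOR.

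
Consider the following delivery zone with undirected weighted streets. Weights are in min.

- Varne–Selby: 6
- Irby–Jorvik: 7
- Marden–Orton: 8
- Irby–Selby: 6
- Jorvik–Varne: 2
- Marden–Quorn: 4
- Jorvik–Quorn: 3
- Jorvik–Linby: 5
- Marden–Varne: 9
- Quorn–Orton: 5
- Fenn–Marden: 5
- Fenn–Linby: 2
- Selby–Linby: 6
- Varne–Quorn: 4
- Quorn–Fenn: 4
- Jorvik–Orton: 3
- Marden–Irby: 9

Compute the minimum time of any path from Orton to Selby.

11 min

Shortest distances from Orton:
Orton: 0
Jorvik: 3  (via Orton)
Varne: 5  (via Jorvik)
Quorn: 5  (via Orton)
Linby: 8  (via Jorvik)
Marden: 8  (via Orton)
Fenn: 9  (via Quorn)
Irby: 10  (via Jorvik)
Selby: 11  (via Varne)
Shortest route: Orton → Jorvik → Varne → Selby = 11 min.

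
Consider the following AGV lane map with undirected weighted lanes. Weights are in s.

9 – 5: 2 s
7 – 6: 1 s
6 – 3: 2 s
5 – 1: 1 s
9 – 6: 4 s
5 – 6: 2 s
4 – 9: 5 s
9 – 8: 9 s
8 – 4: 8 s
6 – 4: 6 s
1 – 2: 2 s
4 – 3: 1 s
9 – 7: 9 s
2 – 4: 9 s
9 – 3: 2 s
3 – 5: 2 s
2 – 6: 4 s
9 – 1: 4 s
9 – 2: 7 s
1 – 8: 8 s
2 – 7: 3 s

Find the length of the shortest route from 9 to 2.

Running Dijkstra from 9:
9: 0
3: 2  (via 9)
5: 2  (via 9)
1: 3  (via 5)
4: 3  (via 3)
6: 4  (via 9)
2: 5  (via 1)
Shortest route: 9–5–1–2 = 5 s.

5 s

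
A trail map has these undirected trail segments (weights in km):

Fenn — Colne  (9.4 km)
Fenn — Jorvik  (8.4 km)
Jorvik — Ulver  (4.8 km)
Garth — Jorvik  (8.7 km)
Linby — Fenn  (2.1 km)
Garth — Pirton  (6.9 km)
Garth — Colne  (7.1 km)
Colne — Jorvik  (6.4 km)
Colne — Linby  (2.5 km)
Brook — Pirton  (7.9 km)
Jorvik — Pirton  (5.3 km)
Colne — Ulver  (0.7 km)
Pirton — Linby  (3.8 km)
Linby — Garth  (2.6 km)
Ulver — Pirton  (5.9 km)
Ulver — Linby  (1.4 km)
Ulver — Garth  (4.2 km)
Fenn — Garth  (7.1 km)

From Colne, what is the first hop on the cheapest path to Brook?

Ulver

Enumerating some paths:
Colne - Ulver - Linby - Pirton - Brook: 0.7+1.4+3.8+7.9 = 13.8
Colne - Ulver - Pirton - Brook: 0.7+5.9+7.9 = 14.5
Colne - Linby - Pirton - Brook: 2.5+3.8+7.9 = 14.2
The minimum is 13.8 km via Colne - Ulver - Linby - Pirton - Brook.
So from Colne the first move is to Ulver.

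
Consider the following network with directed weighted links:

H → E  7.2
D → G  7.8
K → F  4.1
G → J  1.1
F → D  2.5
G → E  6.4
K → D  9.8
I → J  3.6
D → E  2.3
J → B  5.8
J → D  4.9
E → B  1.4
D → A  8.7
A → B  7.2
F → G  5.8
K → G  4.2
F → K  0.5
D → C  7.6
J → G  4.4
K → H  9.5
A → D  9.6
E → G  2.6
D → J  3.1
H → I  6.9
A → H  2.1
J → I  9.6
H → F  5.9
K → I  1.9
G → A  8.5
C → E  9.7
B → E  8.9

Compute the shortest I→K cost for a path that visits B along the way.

37.9

Shortest I→B: I → J → B = 9.4
Shortest B→K: B → E → G → A → H → F → K = 28.5
Total via B: 9.4 + 28.5 = 37.9.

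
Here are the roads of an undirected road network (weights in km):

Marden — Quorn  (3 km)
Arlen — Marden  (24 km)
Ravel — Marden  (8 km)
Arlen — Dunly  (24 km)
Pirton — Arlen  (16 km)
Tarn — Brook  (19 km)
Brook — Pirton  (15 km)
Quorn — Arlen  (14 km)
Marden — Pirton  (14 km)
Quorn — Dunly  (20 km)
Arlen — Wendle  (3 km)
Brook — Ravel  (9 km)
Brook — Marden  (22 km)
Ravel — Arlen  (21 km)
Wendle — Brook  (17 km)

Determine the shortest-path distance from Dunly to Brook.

Enumerating some paths:
Dunly–Quorn–Marden–Ravel–Brook: 20+3+8+9 = 40
Dunly–Arlen–Wendle–Brook: 24+3+17 = 44
The minimum is 40 km via Dunly–Quorn–Marden–Ravel–Brook.

40 km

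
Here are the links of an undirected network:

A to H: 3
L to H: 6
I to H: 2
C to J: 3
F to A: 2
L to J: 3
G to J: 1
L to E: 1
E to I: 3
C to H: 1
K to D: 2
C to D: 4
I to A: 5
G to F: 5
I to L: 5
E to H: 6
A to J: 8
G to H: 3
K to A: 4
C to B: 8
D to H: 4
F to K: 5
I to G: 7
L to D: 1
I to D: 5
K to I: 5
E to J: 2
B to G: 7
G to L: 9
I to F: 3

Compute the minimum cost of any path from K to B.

14

Running Dijkstra from K:
K: 0
D: 2  (via K)
L: 3  (via D)
A: 4  (via K)
E: 4  (via L)
F: 5  (via K)
I: 5  (via K)
C: 6  (via D)
H: 6  (via D)
J: 6  (via L)
G: 7  (via J)
B: 14  (via C)
Shortest route: K → D → C → B = 14.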